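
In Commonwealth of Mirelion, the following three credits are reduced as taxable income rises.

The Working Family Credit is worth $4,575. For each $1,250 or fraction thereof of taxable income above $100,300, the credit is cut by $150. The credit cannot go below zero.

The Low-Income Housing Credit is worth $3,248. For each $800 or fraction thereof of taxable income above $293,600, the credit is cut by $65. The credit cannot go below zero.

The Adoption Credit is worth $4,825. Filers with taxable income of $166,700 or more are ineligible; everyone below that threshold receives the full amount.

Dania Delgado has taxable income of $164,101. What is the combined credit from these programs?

$8,073

Working Family Credit: income exceeds $100,300 by $63,801 → 52 increments × $150 = $7,800 ≥ base, so the credit is $0.
Low-Income Housing Credit: $164,101 is at or below the $293,600 threshold, so the full $3,248 applies.
Adoption Credit: $164,101 is below the $166,700 cutoff, so the full $4,825 applies.
Total: $0 + $3,248 + $4,825 = $8,073.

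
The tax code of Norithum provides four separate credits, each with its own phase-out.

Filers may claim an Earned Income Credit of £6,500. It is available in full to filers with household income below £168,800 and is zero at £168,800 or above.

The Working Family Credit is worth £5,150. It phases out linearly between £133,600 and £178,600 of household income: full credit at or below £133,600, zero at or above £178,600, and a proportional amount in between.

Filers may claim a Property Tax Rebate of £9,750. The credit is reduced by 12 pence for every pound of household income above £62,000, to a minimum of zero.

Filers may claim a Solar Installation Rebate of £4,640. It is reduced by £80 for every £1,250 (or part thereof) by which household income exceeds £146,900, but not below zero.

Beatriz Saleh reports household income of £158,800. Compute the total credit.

£12,606

Earned Income Credit: £158,800 is below the £168,800 cutoff, so the full £6,500 applies.
Working Family Credit: £158,800 is £25,200 into a £45,000 phase-out range, leaving 19,800/45,000 of the credit: £5,150 × 19,800/45,000 = £2,266.
Property Tax Rebate: 12% of the £96,800 excess over £62,000 is £11,616 ≥ base, so the credit is £0.
Solar Installation Rebate: income exceeds £146,900 by £11,900, which is 10 full-or-partial £1,250 increments; reduction = 10 × £80 = £800, leaving £3,840.
Total: £6,500 + £2,266 + £0 + £3,840 = £12,606.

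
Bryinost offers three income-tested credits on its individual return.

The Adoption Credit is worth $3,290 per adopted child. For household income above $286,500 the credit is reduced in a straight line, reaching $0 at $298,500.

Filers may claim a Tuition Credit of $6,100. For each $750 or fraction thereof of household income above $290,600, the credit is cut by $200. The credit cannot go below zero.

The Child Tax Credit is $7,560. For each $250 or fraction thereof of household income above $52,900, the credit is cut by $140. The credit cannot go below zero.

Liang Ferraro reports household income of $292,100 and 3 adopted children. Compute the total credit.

$10,964

Adoption Credit: base = 3 × $3,290 = $9,870. $292,100 is $5,600 into a $12,000 phase-out range, leaving 6,400/12,000 of the credit: $9,870 × 6,400/12,000 = $5,264.
Tuition Credit: income exceeds $290,600 by $1,500, which is 2 full-or-partial $750 increments; reduction = 2 × $200 = $400, leaving $5,700.
Child Tax Credit: income exceeds $52,900 by $239,200 → 957 increments × $140 = $133,980 ≥ base, so the credit is $0.
Total: $5,264 + $5,700 + $0 = $10,964.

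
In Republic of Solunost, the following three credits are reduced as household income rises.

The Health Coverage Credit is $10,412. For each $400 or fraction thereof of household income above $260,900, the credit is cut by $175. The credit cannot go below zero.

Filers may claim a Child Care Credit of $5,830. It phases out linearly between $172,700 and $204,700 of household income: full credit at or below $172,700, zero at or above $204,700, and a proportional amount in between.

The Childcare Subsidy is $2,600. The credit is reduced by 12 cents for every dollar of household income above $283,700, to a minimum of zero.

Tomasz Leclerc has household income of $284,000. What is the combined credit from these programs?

Health Coverage Credit: income exceeds $260,900 by $23,100, which is 58 full-or-partial $400 increments; reduction = 58 × $175 = $10,150, leaving $262.
Child Care Credit: $284,000 is at or above $204,700, so the credit is $0.
Childcare Subsidy: 12% of the $300 excess over $283,700 is $36; credit = $2,600 − $36 = $2,564.
Total: $262 + $0 + $2,564 = $2,826.

$2,826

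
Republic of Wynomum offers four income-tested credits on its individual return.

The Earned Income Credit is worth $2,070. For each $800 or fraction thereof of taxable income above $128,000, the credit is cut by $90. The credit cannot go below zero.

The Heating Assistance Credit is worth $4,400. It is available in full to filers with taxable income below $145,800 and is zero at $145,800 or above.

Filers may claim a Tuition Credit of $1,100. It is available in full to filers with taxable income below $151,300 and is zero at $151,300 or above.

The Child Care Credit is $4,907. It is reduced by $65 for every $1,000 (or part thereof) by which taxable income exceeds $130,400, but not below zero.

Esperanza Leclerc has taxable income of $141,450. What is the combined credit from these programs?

$10,167

Earned Income Credit: income exceeds $128,000 by $13,450, which is 17 full-or-partial $800 increments; reduction = 17 × $90 = $1,530, leaving $540.
Heating Assistance Credit: $141,450 is below the $145,800 cutoff, so the full $4,400 applies.
Tuition Credit: $141,450 is below the $151,300 cutoff, so the full $1,100 applies.
Child Care Credit: income exceeds $130,400 by $11,050, which is 12 full-or-partial $1,000 increments; reduction = 12 × $65 = $780, leaving $4,127.
Total: $540 + $4,400 + $1,100 + $4,127 = $10,167.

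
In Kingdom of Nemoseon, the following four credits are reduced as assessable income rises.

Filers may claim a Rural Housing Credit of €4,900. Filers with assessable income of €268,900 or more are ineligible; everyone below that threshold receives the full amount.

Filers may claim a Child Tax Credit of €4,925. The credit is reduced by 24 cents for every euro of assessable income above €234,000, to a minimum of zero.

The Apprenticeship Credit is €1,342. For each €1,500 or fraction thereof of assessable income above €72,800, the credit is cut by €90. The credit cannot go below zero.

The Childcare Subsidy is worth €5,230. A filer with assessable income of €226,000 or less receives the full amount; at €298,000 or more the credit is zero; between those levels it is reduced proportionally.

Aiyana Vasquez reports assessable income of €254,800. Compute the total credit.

Rural Housing Credit: €254,800 is below the €268,900 cutoff, so the full €4,900 applies.
Child Tax Credit: 24% of the €20,800 excess over €234,000 is €4,992 ≥ base, so the credit is €0.
Apprenticeship Credit: income exceeds €72,800 by €182,000 → 122 increments × €90 = €10,980 ≥ base, so the credit is €0.
Childcare Subsidy: €254,800 is €28,800 into a €72,000 phase-out range, leaving 43,200/72,000 of the credit: €5,230 × 43,200/72,000 = €3,138.
Total: €4,900 + €0 + €0 + €3,138 = €8,038.

€8,038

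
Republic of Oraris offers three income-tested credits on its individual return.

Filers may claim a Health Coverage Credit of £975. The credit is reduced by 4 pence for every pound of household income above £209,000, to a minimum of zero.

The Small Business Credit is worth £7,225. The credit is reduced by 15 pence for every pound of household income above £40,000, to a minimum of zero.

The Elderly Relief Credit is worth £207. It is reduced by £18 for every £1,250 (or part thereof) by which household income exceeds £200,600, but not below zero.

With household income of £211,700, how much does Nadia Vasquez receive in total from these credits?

Health Coverage Credit: 4% of the £2,700 excess over £209,000 is £108; credit = £975 − £108 = £867.
Small Business Credit: 15% of the £171,700 excess over £40,000 is £25,755 ≥ base, so the credit is £0.
Elderly Relief Credit: income exceeds £200,600 by £11,100, which is 9 full-or-partial £1,250 increments; reduction = 9 × £18 = £162, leaving £45.
Total: £867 + £0 + £45 = £912.

£912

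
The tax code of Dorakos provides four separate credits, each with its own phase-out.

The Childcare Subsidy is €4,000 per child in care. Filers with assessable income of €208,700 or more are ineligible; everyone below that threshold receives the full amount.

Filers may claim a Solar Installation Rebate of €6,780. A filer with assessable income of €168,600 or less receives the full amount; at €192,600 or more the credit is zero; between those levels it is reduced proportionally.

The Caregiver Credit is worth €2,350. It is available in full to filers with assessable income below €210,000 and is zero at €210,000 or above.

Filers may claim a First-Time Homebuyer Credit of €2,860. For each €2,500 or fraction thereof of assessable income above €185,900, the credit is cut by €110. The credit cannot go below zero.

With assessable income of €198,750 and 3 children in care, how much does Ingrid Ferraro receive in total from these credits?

€16,550

Childcare Subsidy: base = 3 × €4,000 = €12,000. €198,750 is below the €208,700 cutoff, so the full €12,000 applies.
Solar Installation Rebate: €198,750 is at or above €192,600, so the credit is €0.
Caregiver Credit: €198,750 is below the €210,000 cutoff, so the full €2,350 applies.
First-Time Homebuyer Credit: income exceeds €185,900 by €12,850, which is 6 full-or-partial €2,500 increments; reduction = 6 × €110 = €660, leaving €2,200.
Total: €12,000 + €0 + €2,350 + €2,200 = €16,550.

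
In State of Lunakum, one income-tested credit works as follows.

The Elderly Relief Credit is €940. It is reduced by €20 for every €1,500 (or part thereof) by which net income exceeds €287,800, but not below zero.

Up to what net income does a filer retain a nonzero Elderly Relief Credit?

After 46 increments the reduction is 46 × €20 = €920, leaving €20; one more increment wipes it out. Increment 46 ends at excess 46 × €1,500 = €69,000, so the highest qualifying income is €287,800 + €69,000 = €356,800.

€356,800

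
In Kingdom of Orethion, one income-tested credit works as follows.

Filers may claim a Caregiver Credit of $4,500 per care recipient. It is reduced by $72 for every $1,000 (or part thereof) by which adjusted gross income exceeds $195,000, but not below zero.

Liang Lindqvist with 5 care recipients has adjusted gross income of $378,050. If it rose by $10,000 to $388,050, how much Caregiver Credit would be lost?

At $378,050 — base = 5 × $4,500 = $22,500. income exceeds $195,000 by $183,050, which is 184 full-or-partial $1,000 increments; reduction = 184 × $72 = $13,248, leaving $9,252.
At $388,050 — base = 5 × $4,500 = $22,500. income exceeds $195,000 by $193,050, which is 194 full-or-partial $1,000 increments; reduction = 194 × $72 = $13,968, leaving $8,532.
Lost: $9,252 − $8,532 = $720.

$720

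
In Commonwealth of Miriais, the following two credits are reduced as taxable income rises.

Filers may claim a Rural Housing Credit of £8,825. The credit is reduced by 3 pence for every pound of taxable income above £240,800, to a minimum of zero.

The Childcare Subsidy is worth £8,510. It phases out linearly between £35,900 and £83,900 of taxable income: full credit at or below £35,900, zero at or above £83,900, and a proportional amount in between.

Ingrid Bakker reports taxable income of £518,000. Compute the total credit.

£509

Rural Housing Credit: 3% of the £277,200 excess over £240,800 is £8,316; credit = £8,825 − £8,316 = £509.
Childcare Subsidy: £518,000 is at or above £83,900, so the credit is £0.
Total: £509 + £0 = £509.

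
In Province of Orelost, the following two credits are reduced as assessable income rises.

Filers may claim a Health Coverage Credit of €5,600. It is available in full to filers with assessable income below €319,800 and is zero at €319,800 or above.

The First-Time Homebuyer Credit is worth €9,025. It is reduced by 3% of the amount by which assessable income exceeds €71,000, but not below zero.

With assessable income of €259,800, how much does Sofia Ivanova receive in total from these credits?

€8,961

Health Coverage Credit: €259,800 is below the €319,800 cutoff, so the full €5,600 applies.
First-Time Homebuyer Credit: 3% of the €188,800 excess over €71,000 is €5,664; credit = €9,025 − €5,664 = €3,361.
Total: €5,600 + €3,361 = €8,961.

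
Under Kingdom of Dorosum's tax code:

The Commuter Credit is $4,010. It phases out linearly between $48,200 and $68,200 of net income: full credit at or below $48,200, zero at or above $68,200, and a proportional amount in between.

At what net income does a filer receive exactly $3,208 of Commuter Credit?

$3,208 is 3,208/4,010 of the full $4,010, so 802/4,010 of the $20,000 range has been used: income = $48,200 + $20,000 × 802/4,010 = $52,200.

$52,200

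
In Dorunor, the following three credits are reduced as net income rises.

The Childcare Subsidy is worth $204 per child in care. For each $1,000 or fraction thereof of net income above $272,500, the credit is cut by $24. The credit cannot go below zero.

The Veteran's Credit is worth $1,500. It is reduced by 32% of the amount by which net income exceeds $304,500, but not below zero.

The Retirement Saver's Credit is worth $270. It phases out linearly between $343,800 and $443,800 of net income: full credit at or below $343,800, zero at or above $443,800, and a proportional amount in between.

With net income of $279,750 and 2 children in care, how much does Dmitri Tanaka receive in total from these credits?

$1,986

Childcare Subsidy: base = 2 × $204 = $408. income exceeds $272,500 by $7,250, which is 8 full-or-partial $1,000 increments; reduction = 8 × $24 = $192, leaving $216.
Veteran's Credit: $279,750 is at or below the $304,500 threshold, so the full $1,500 applies.
Retirement Saver's Credit: $279,750 is at or below the $343,800 threshold, so the full $270 applies.
Total: $216 + $1,500 + $270 = $1,986.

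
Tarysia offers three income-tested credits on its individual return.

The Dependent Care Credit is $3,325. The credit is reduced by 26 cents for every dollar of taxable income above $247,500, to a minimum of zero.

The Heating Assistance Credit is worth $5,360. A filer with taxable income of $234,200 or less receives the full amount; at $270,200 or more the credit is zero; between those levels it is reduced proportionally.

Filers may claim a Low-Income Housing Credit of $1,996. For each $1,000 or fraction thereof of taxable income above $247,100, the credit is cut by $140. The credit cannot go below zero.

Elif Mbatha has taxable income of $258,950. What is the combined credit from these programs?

Dependent Care Credit: 26% of the $11,450 excess over $247,500 is $2,977; credit = $3,325 − $2,977 = $348.
Heating Assistance Credit: $258,950 is $24,750 into a $36,000 phase-out range, leaving 11,250/36,000 of the credit: $5,360 × 11,250/36,000 = $1,675.
Low-Income Housing Credit: income exceeds $247,100 by $11,850, which is 12 full-or-partial $1,000 increments; reduction = 12 × $140 = $1,680, leaving $316.
Total: $348 + $1,675 + $316 = $2,339.

$2,339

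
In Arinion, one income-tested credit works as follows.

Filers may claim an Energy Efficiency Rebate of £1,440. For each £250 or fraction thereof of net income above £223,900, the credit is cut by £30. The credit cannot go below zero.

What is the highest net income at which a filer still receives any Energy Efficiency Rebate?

After 47 increments the reduction is 47 × £30 = £1,410, leaving £30; one more increment wipes it out. Increment 47 ends at excess 47 × £250 = £11,750, so the highest qualifying income is £223,900 + £11,750 = £235,650.

£235,650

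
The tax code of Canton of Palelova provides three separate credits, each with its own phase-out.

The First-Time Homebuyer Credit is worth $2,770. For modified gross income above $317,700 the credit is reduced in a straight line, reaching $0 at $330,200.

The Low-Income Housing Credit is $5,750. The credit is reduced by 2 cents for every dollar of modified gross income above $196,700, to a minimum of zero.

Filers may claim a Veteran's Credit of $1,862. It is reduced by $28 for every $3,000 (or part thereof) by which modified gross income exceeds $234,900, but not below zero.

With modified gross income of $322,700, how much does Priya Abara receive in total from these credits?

$5,914

First-Time Homebuyer Credit: $322,700 is $5,000 into a $12,500 phase-out range, leaving 7,500/12,500 of the credit: $2,770 × 7,500/12,500 = $1,662.
Low-Income Housing Credit: 2% of the $126,000 excess over $196,700 is $2,520; credit = $5,750 − $2,520 = $3,230.
Veteran's Credit: income exceeds $234,900 by $87,800, which is 30 full-or-partial $3,000 increments; reduction = 30 × $28 = $840, leaving $1,022.
Total: $1,662 + $3,230 + $1,022 = $5,914.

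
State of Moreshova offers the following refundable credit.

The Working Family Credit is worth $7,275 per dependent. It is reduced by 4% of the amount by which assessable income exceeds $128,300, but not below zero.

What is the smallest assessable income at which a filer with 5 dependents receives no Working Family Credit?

Full credit = 5 × $7,275 = $36,375.
The credit falls by 4% of each dollar above $128,300, so it reaches zero when the excess is $36,375 / 4% = $909,375: income = $128,300 + $909,375 = $1,037,675.

$1,037,675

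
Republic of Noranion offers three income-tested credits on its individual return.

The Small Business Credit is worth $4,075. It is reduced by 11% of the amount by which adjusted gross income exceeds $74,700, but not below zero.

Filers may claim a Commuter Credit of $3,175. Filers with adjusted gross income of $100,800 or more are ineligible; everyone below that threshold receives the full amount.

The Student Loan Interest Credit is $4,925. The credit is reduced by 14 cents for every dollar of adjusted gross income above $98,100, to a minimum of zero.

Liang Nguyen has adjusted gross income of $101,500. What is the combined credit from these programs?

$5,576

Small Business Credit: 11% of the $26,800 excess over $74,700 is $2,948; credit = $4,075 − $2,948 = $1,127.
Commuter Credit: $101,500 meets or exceeds the $100,800 cutoff, so the credit is $0.
Student Loan Interest Credit: 14% of the $3,400 excess over $98,100 is $476; credit = $4,925 − $476 = $4,449.
Total: $1,127 + $0 + $4,449 = $5,576.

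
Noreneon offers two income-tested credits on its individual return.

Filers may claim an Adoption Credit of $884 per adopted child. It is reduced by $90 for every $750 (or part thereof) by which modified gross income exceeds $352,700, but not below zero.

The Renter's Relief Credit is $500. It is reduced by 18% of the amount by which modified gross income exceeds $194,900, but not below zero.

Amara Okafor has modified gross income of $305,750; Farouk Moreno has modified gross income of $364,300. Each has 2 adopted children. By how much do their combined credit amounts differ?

Amara ($305,750): Adoption Credit: base = 2 × $884 = $1,768. $305,750 is at or below the $352,700 threshold, so the full $1,768 applies. Renter's Relief Credit: 18% of the $110,850 excess over $194,900 is $19,953 ≥ base, so the credit is $0. total $1,768 + $0 = $1,768
Farouk ($364,300): Adoption Credit: base = 2 × $884 = $1,768. income exceeds $352,700 by $11,600, which is 16 full-or-partial $750 increments; reduction = 16 × $90 = $1,440, leaving $328. Renter's Relief Credit: 18% of the $169,400 excess over $194,900 is $30,492 ≥ base, so the credit is $0. total $328 + $0 = $328
Difference: |$1,768 − $328| = $1,440.

$1,440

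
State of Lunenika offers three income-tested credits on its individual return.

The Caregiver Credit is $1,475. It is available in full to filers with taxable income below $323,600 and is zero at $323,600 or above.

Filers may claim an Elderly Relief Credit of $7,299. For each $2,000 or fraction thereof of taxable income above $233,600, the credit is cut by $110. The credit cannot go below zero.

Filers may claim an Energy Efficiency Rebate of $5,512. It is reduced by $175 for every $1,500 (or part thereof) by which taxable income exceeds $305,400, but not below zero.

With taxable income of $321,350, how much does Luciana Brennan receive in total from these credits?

$7,521

Caregiver Credit: $321,350 is below the $323,600 cutoff, so the full $1,475 applies.
Elderly Relief Credit: income exceeds $233,600 by $87,750, which is 44 full-or-partial $2,000 increments; reduction = 44 × $110 = $4,840, leaving $2,459.
Energy Efficiency Rebate: income exceeds $305,400 by $15,950, which is 11 full-or-partial $1,500 increments; reduction = 11 × $175 = $1,925, leaving $3,587.
Total: $1,475 + $2,459 + $3,587 = $7,521.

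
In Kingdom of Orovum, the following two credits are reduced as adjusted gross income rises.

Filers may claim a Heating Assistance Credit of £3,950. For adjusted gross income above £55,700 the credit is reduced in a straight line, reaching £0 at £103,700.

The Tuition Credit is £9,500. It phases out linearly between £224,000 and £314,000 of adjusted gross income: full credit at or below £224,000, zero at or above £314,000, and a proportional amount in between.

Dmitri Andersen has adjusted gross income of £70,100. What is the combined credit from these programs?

Heating Assistance Credit: £70,100 is £14,400 into a £48,000 phase-out range, leaving 33,600/48,000 of the credit: £3,950 × 33,600/48,000 = £2,765.
Tuition Credit: £70,100 is at or below the £224,000 threshold, so the full £9,500 applies.
Total: £2,765 + £9,500 = £12,265.

£12,265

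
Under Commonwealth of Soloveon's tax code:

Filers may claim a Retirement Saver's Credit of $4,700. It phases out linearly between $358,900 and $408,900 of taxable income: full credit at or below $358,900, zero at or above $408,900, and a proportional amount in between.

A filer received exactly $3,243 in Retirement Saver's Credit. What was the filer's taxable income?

$3,243 is 3,243/4,700 of the full $4,700, so 1,457/4,700 of the $50,000 range has been used: income = $358,900 + $50,000 × 1,457/4,700 = $374,400.

$374,400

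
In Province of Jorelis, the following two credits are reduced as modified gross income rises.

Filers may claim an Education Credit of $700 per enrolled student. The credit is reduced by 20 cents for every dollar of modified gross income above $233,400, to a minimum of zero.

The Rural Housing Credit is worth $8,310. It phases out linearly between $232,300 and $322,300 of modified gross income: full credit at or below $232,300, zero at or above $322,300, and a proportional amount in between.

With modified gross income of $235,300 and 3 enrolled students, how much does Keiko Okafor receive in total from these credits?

Education Credit: base = 3 × $700 = $2,100. 20% of the $1,900 excess over $233,400 is $380; credit = $2,100 − $380 = $1,720.
Rural Housing Credit: $235,300 is $3,000 into a $90,000 phase-out range, leaving 87,000/90,000 of the credit: $8,310 × 87,000/90,000 = $8,033.
Total: $1,720 + $8,033 = $9,753.

$9,753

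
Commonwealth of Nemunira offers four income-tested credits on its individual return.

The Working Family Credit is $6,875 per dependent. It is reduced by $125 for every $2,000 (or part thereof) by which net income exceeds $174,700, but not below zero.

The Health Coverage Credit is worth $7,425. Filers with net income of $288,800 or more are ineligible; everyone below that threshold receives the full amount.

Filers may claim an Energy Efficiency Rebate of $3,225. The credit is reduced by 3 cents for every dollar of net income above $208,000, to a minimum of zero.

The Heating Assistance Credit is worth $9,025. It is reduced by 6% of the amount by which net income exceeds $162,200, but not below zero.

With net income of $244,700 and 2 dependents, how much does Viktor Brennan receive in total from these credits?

Working Family Credit: base = 2 × $6,875 = $13,750. income exceeds $174,700 by $70,000, which is 35 full-or-partial $2,000 increments; reduction = 35 × $125 = $4,375, leaving $9,375.
Health Coverage Credit: $244,700 is below the $288,800 cutoff, so the full $7,425 applies.
Energy Efficiency Rebate: 3% of the $36,700 excess over $208,000 is $1,101; credit = $3,225 − $1,101 = $2,124.
Heating Assistance Credit: 6% of the $82,500 excess over $162,200 is $4,950; credit = $9,025 − $4,950 = $4,075.
Total: $9,375 + $7,425 + $2,124 + $4,075 = $22,999.

$22,999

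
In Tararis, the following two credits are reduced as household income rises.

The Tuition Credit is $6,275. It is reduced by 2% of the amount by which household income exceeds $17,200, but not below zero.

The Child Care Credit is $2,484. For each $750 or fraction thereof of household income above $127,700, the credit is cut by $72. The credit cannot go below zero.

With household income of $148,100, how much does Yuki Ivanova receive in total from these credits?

$4,125

Tuition Credit: 2% of the $130,900 excess over $17,200 is $2,618; credit = $6,275 − $2,618 = $3,657.
Child Care Credit: income exceeds $127,700 by $20,400, which is 28 full-or-partial $750 increments; reduction = 28 × $72 = $2,016, leaving $468.
Total: $3,657 + $468 = $4,125.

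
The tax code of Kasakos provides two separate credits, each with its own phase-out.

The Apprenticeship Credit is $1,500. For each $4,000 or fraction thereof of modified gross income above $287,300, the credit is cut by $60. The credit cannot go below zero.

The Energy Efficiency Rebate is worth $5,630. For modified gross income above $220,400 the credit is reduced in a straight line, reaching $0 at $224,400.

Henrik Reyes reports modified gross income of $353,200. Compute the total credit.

$480

Apprenticeship Credit: income exceeds $287,300 by $65,900, which is 17 full-or-partial $4,000 increments; reduction = 17 × $60 = $1,020, leaving $480.
Energy Efficiency Rebate: $353,200 is at or above $224,400, so the credit is $0.
Total: $480 + $0 = $480.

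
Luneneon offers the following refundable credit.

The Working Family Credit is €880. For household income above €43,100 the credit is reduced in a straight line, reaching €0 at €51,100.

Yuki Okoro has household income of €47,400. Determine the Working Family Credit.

€407

Working Family Credit: €47,400 is €4,300 into a €8,000 phase-out range, leaving 3,700/8,000 of the credit: €880 × 3,700/8,000 = €407.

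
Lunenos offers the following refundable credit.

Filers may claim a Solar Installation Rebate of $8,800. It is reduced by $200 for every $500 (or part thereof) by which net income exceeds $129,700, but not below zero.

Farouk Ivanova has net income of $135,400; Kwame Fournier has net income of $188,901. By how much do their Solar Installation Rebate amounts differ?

$6,400

Farouk ($135,400): Solar Installation Rebate: income exceeds $129,700 by $5,700, which is 12 full-or-partial $500 increments; reduction = 12 × $200 = $2,400, leaving $6,400.
Kwame ($188,901): Solar Installation Rebate: income exceeds $129,700 by $59,201 → 119 increments × $200 = $23,800 ≥ base, so the credit is $0.
Difference: |$6,400 − $0| = $6,400.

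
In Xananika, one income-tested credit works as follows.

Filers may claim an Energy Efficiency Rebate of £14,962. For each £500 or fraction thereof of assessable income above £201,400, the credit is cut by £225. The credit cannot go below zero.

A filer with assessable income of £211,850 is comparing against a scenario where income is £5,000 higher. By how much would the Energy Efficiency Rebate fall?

£2,250

At £211,850 — income exceeds £201,400 by £10,450, which is 21 full-or-partial £500 increments; reduction = 21 × £225 = £4,725, leaving £10,237.
At £216,850 — income exceeds £201,400 by £15,450, which is 31 full-or-partial £500 increments; reduction = 31 × £225 = £6,975, leaving £7,987.
Lost: £10,237 − £7,987 = £2,250.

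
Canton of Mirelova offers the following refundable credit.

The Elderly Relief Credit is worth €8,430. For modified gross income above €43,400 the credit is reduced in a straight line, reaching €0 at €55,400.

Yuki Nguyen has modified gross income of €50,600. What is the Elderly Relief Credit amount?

€3,372

Elderly Relief Credit: €50,600 is €7,200 into a €12,000 phase-out range, leaving 4,800/12,000 of the credit: €8,430 × 4,800/12,000 = €3,372.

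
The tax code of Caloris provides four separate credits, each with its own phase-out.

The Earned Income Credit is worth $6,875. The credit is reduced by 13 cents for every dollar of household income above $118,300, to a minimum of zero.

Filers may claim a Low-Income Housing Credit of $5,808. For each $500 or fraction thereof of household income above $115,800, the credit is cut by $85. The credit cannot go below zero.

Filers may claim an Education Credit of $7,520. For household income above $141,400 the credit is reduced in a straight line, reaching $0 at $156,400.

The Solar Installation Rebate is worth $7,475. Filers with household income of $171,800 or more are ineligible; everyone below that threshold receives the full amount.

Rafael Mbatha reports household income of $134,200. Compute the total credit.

Earned Income Credit: 13% of the $15,900 excess over $118,300 is $2,067; credit = $6,875 − $2,067 = $4,808.
Low-Income Housing Credit: income exceeds $115,800 by $18,400, which is 37 full-or-partial $500 increments; reduction = 37 × $85 = $3,145, leaving $2,663.
Education Credit: $134,200 is at or below the $141,400 threshold, so the full $7,520 applies.
Solar Installation Rebate: $134,200 is below the $171,800 cutoff, so the full $7,475 applies.
Total: $4,808 + $2,663 + $7,520 + $7,475 = $22,466.

$22,466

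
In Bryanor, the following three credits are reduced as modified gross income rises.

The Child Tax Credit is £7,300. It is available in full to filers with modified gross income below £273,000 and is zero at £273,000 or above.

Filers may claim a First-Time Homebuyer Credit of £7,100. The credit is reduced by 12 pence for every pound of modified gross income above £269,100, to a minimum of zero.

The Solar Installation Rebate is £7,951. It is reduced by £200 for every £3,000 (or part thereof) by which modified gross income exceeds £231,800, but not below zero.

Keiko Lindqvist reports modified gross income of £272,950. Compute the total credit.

Child Tax Credit: £272,950 is below the £273,000 cutoff, so the full £7,300 applies.
First-Time Homebuyer Credit: 12% of the £3,850 excess over £269,100 is £462; credit = £7,100 − £462 = £6,638.
Solar Installation Rebate: income exceeds £231,800 by £41,150, which is 14 full-or-partial £3,000 increments; reduction = 14 × £200 = £2,800, leaving £5,151.
Total: £7,300 + £6,638 + £5,151 = £19,089.

£19,089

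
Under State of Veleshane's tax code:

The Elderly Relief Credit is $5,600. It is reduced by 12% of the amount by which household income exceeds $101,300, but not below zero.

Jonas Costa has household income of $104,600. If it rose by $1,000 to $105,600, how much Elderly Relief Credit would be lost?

At $104,600 — 12% of the $3,300 excess over $101,300 is $396; credit = $5,600 − $396 = $5,204.
At $105,600 — 12% of the $4,300 excess over $101,300 is $516; credit = $5,600 − $516 = $5,084.
Lost: $5,204 − $5,084 = $120.

$120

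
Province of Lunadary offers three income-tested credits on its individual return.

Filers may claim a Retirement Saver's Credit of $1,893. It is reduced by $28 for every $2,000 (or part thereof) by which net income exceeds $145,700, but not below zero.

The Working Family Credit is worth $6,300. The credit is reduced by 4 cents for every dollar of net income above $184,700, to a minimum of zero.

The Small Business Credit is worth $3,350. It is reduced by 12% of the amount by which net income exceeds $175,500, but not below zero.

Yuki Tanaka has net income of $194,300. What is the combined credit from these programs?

Retirement Saver's Credit: income exceeds $145,700 by $48,600, which is 25 full-or-partial $2,000 increments; reduction = 25 × $28 = $700, leaving $1,193.
Working Family Credit: 4% of the $9,600 excess over $184,700 is $384; credit = $6,300 − $384 = $5,916.
Small Business Credit: 12% of the $18,800 excess over $175,500 is $2,256; credit = $3,350 − $2,256 = $1,094.
Total: $1,193 + $5,916 + $1,094 = $8,203.

$8,203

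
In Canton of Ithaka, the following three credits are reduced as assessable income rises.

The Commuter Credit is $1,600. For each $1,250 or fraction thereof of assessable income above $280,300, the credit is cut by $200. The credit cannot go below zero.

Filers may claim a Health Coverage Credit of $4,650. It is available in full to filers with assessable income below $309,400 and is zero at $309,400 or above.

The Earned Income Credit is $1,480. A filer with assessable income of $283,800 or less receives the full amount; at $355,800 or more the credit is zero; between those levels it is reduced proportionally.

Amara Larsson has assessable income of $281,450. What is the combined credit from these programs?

$7,530

Commuter Credit: income exceeds $280,300 by $1,150, which is 1 full-or-partial $1,250 increment; reduction = 1 × $200 = $200, leaving $1,400.
Health Coverage Credit: $281,450 is below the $309,400 cutoff, so the full $4,650 applies.
Earned Income Credit: $281,450 is at or below the $283,800 threshold, so the full $1,480 applies.
Total: $1,400 + $4,650 + $1,480 = $7,530.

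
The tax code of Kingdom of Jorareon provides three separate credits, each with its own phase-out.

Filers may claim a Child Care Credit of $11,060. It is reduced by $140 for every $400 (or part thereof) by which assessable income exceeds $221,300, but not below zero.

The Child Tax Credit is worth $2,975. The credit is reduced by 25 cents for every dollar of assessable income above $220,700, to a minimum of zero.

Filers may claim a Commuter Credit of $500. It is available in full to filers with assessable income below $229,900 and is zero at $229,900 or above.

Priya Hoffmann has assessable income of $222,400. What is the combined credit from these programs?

Child Care Credit: income exceeds $221,300 by $1,100, which is 3 full-or-partial $400 increments; reduction = 3 × $140 = $420, leaving $10,640.
Child Tax Credit: 25% of the $1,700 excess over $220,700 is $425; credit = $2,975 − $425 = $2,550.
Commuter Credit: $222,400 is below the $229,900 cutoff, so the full $500 applies.
Total: $10,640 + $2,550 + $500 = $13,690.

$13,690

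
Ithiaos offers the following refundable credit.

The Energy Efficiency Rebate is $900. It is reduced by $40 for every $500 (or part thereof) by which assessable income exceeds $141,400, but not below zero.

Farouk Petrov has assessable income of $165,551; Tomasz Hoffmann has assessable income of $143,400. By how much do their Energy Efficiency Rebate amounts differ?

Farouk ($165,551): Energy Efficiency Rebate: income exceeds $141,400 by $24,151 → 49 increments × $40 = $1,960 ≥ base, so the credit is $0.
Tomasz ($143,400): Energy Efficiency Rebate: income exceeds $141,400 by $2,000, which is 4 full-or-partial $500 increments; reduction = 4 × $40 = $160, leaving $740.
Difference: |$0 − $740| = $740.

$740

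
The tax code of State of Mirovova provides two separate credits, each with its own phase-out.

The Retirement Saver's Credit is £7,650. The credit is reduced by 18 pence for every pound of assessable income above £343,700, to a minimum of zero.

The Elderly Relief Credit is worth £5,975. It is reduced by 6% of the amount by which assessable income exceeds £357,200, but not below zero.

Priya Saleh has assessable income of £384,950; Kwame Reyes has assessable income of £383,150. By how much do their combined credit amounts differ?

Priya (£384,950): Retirement Saver's Credit: 18% of the £41,250 excess over £343,700 is £7,425; credit = £7,650 − £7,425 = £225. Elderly Relief Credit: 6% of the £27,750 excess over £357,200 is £1,665; credit = £5,975 − £1,665 = £4,310. total £225 + £4,310 = £4,535
Kwame (£383,150): Retirement Saver's Credit: 18% of the £39,450 excess over £343,700 is £7,101; credit = £7,650 − £7,101 = £549. Elderly Relief Credit: 6% of the £25,950 excess over £357,200 is £1,557; credit = £5,975 − £1,557 = £4,418. total £549 + £4,418 = £4,967
Difference: |£4,535 − £4,967| = £432.

£432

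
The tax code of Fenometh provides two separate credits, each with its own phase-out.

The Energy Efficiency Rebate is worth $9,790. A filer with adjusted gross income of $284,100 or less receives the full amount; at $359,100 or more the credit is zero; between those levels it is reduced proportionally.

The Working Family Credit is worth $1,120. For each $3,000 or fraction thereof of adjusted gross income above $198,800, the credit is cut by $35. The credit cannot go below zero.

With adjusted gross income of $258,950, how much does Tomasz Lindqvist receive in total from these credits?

$10,175

Energy Efficiency Rebate: $258,950 is at or below the $284,100 threshold, so the full $9,790 applies.
Working Family Credit: income exceeds $198,800 by $60,150, which is 21 full-or-partial $3,000 increments; reduction = 21 × $35 = $735, leaving $385.
Total: $9,790 + $385 = $10,175.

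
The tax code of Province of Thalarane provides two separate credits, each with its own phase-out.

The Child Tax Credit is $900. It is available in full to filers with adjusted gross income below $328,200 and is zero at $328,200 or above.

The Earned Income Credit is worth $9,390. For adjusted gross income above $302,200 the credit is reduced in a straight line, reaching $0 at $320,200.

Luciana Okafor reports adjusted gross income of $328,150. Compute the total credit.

$900

Child Tax Credit: $328,150 is below the $328,200 cutoff, so the full $900 applies.
Earned Income Credit: $328,150 is at or above $320,200, so the credit is $0.
Total: $900 + $0 = $900.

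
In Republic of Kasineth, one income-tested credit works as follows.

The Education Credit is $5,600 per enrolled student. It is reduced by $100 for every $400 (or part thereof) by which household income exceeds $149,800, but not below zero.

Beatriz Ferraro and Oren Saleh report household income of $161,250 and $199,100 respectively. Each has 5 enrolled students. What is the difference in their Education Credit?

$9,500

Beatriz ($161,250): Education Credit: base = 5 × $5,600 = $28,000. income exceeds $149,800 by $11,450, which is 29 full-or-partial $400 increments; reduction = 29 × $100 = $2,900, leaving $25,100.
Oren ($199,100): Education Credit: base = 5 × $5,600 = $28,000. income exceeds $149,800 by $49,300, which is 124 full-or-partial $400 increments; reduction = 124 × $100 = $12,400, leaving $15,600.
Difference: |$25,100 − $15,600| = $9,500.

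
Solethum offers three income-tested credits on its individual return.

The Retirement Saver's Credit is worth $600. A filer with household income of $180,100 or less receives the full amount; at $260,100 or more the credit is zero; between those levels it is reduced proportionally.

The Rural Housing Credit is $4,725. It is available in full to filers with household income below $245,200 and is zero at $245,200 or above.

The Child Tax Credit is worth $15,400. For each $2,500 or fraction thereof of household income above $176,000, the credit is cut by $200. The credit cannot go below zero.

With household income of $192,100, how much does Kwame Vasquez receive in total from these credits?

$19,235

Retirement Saver's Credit: $192,100 is $12,000 into a $80,000 phase-out range, leaving 68,000/80,000 of the credit: $600 × 68,000/80,000 = $510.
Rural Housing Credit: $192,100 is below the $245,200 cutoff, so the full $4,725 applies.
Child Tax Credit: income exceeds $176,000 by $16,100, which is 7 full-or-partial $2,500 increments; reduction = 7 × $200 = $1,400, leaving $14,000.
Total: $510 + $4,725 + $14,000 = $19,235.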